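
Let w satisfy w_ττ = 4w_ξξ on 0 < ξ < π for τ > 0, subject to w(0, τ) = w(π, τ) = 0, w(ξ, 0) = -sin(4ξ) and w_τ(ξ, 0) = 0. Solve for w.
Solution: Separating variables: w = Σ [A_n cos(ω_n τ) + B_n sin(ω_n τ)] sin(nξ), ω_n = 2n. From ICs: A_4=-1.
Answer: w(ξ, τ) = -sin(4ξ)cos(8τ)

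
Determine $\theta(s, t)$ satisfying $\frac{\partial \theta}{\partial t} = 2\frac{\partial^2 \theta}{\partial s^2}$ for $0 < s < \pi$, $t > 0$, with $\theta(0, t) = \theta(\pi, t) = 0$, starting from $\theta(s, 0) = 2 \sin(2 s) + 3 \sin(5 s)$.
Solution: Using separation of variables $\theta = X(s)G(t)$:
Eigenfunctions: $\sin(ns)$, $n = 1, 2, 3, \ldots$
General solution: $\theta(s, t) = \sum c_n \sin(ns) e^{-2n^2 t}$
Matching $\theta(s,0) = 2 \sin(2 s) + 3 \sin(5 s)$ term by term: $c_2=2, c_5=3$.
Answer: $\theta(s, t) = 2 e^{-8 t} \sin(2 s) + 3 e^{-50 t} \sin(5 s)$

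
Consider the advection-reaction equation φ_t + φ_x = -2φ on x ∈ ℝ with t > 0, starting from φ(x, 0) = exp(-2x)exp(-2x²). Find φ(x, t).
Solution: Substitute φ = exp(-2x)u.
Then φ_x = exp(-2x)(u_x - 2u), φ_t = exp(-2x)u_t; substituting and dividing by exp(-2x), the lower-order terms cancel: u_t + u_x = 0 (standard advection equation).
Data for u: u(x,0) = exp(2x)φ(x,0) = exp(-2x²).
By characteristics (dx/dt = 1), u(x,t) = f(x - t) with f = u(·, 0).
So u(x,t) = exp(-2(-t + x)²), and φ(x,t) = exp(-2x)u(x,t).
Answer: φ(x, t) = exp(-2x)exp(-2(-t + x)²)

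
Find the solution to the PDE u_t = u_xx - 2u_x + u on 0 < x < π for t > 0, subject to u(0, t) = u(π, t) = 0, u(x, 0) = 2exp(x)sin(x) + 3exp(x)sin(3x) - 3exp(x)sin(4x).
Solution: Substitute u = exp(x)w.
Then u_x = exp(x)(w_x + w), u_xx = exp(x)(w_xx + 2w_x + w), u_t = exp(x)w_t; substituting and dividing by exp(x), the lower-order terms cancel: w_t = w_xx (standard heat equation).
Data for w: w(x,0) = exp(-x)u(x,0) = 2sin(x) + 3sin(3x) - 3sin(4x). The boundary conditions carry over: w(0,t) = w(π,t) = 0.
Separating variables: w = Σ c_n exp(-n²t) sin(nx). From w(x,0) = 2sin(x) + 3sin(3x) - 3sin(4x): c_1=2, c_3=3, c_4=-3.
So w(x,t) = 2exp(-t)sin(x) + 3exp(-9t)sin(3x) - 3exp(-16t)sin(4x), and u(x,t) = exp(x)w(x,t).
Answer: u(x, t) = 2exp(-t)exp(x)sin(x) + 3exp(-9t)exp(x)sin(3x) - 3exp(-16t)exp(x)sin(4x)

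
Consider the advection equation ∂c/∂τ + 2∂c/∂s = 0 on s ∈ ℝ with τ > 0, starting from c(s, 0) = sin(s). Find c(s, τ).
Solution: By characteristics (ds/dτ = 2), c(s,τ) = f(s - 2τ) with f = c(·, 0).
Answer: c(s, τ) = sin(s - 2τ)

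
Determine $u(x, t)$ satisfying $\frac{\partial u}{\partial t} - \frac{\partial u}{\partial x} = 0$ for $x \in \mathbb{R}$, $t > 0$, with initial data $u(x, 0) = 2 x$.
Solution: By method of characteristics (waves move left with speed 1):
Along characteristics $x + t =$ const, $u$ is constant, so $u(x,t) = f(x + t)$ with $f = u( \cdot , 0)$.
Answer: $u(x, t) = 2 t + 2 x$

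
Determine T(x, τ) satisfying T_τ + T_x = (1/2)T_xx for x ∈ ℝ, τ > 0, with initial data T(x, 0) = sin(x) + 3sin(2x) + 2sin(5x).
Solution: Moving frame: η = x - τ, σ = τ, T = u(η,σ), so T_τ = u_σ - u_η and T_xx = u_ηη.
Hence T_τ + T_x = u_σ and the PDE becomes the heat equation u_σ = (1/2)u_ηη on η ∈ ℝ.
Initial data: u(η,0) = T(η,0) = sin(η) + 3sin(2η) + 2sin(5η). Each mode sin(nη) decays as exp(-n²σ/2) on ℝ, so u(η,σ) = Σ c_n exp(-n²σ/2) sin(nη) with c_1=1, c_2=3, c_5=2: u(η,σ) = 3exp(-2σ)sin(2η) + exp(-σ/2)sin(η) + 2exp(-25σ/2)sin(5η).
Substituting back: T(x,τ) = u(x - τ, τ).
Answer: T(x, τ) = 3exp(-2τ)sin(2x - 2τ) + exp(-τ/2)sin(x - τ) + 2exp(-25τ/2)sin(5x - 5τ)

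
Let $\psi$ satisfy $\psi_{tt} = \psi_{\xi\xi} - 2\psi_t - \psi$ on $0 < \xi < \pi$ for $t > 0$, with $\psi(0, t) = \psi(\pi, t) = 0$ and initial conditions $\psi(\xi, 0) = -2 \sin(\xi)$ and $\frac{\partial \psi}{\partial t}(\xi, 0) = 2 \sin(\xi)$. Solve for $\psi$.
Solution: Substitute $\psi = e^{-t}u$.
Then $\psi_t = e^{-t}(u_t - u)$, $\psi_{tt} = e^{-t}(u_{tt} - 2u_t + u)$, $\psi_{\xi\xi} = e^{-t}u_{\xi\xi}$; substituting and dividing by $e^{-t}$, the lower-order terms cancel: $u_{tt} = u_{\xi\xi}$ (standard wave equation).
Data for $u$: $u(\xi,0) = \psi(\xi,0) = -2 \sin(\xi)$; $u_t(\xi,0) = \psi_t(\xi,0) + \psi(\xi,0) = 0$. The boundary conditions carry over: $u(0,t) = u(\pi,t) = 0$.
Separating variables: $u = \sum [A_n \cos(\omega_n t) + B_n \sin(\omega_n t)] \sin(n\xi)$, $\omega_n = n$. From ICs: $A_1=-2$.
So $u(\xi,t) = -2 \sin(\xi) \cos(t)$, and $\psi(\xi,t) = e^{-t}u(\xi,t)$.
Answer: $\psi(\xi, t) = -2 e^{-t} \sin(\xi) \cos(t)$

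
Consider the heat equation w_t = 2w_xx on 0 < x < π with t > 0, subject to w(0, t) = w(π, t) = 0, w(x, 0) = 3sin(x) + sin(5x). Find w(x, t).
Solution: Using separation of variables w = X(x)T(t):
Eigenfunctions: sin(nx), n = 1, 2, 3, ...
General solution: w(x, t) = Σ c_n sin(nx) exp(-2n² t)
Matching w(x,0) = 3sin(x) + sin(5x) term by term: c_1=3, c_5=1.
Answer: w(x, t) = 3exp(-2t)sin(x) + exp(-50t)sin(5x)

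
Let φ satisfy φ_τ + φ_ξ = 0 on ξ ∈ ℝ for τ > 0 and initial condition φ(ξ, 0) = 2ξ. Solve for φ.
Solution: By characteristics (dξ/dτ = 1), φ(ξ,τ) = f(ξ - τ) with f = φ(·, 0).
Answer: φ(ξ, τ) = 2ξ - 2τ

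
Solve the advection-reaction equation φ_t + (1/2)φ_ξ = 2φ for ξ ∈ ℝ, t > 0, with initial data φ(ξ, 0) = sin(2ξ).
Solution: Substitute φ = exp(2t)u, i.e. u = exp(-2t)φ.
By the product rule, φ_t = exp(2t)(u_t + 2u), φ_ξ = exp(2t)u_ξ.
Substituting into the PDE and dividing by exp(2t): u_t + 2u + (1/2)u_ξ = 2u.
The lower-order terms cancel, leaving the standard advection equation u_t + (1/2)u_ξ = 0.
Initial data for u: u(ξ,0) = φ(ξ,0) = sin(2ξ).
Solve for u:
  By method of characteristics (waves move right with speed 1/2):
  Along characteristics ξ - (1/2)t = const, u is constant, so u(ξ,t) = f(ξ - (1/2)t) with f = u(·, 0).
Hence u(ξ,t) = -sin(t - 2ξ).
Transform back: φ(ξ,t) = exp(2t)u(ξ,t).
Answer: φ(ξ, t) = -exp(2t)sin(t - 2ξ)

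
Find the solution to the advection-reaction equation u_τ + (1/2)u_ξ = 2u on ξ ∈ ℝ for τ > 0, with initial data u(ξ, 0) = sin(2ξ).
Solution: Substitute u = exp(2τ)w.
Then u_τ = exp(2τ)(w_τ + 2w), u_ξ = exp(2τ)w_ξ; substituting and dividing by exp(2τ), the lower-order terms cancel: w_τ + (1/2)w_ξ = 0 (standard advection equation).
Data for w: w(ξ,0) = u(ξ,0) = sin(2ξ).
By characteristics (dξ/dτ = 1/2), w(ξ,τ) = f(ξ - (1/2)τ) with f = w(·, 0).
So w(ξ,τ) = sin(2ξ - τ), and u(ξ,τ) = exp(2τ)w(ξ,τ).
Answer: u(ξ, τ) = exp(2τ)sin(2ξ - τ)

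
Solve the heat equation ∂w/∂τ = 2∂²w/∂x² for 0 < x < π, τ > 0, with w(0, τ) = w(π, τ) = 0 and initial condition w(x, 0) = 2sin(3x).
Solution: Separating variables: w = Σ c_n exp(-2n²τ) sin(nx). From w(x,0) = 2sin(3x): c_3=2.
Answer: w(x, τ) = 2exp(-18τ)sin(3x)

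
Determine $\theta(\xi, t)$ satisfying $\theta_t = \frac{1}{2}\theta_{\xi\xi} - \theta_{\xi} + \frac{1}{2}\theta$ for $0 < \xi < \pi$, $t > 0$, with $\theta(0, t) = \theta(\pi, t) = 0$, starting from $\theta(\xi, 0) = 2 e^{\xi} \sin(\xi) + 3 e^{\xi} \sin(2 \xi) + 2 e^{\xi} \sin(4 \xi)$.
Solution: Substitute $\theta = e^{\xi}u$, i.e. $u = e^{-\xi}\theta$.
By the product rule, $\theta_{\xi} = e^{\xi}(u_{\xi} + u)$, $\theta_{\xi\xi} = e^{\xi}(u_{\xi\xi} + 2u_{\xi} + u)$, $\theta_t = e^{\xi}u_t$.
Substituting into the PDE and dividing by $e^{\xi}$: $u_t = \frac{1}{2}(u_{\xi\xi} + 2u_{\xi} + u) - (u_{\xi} + u) + \frac{1}{2}u$.
The lower-order terms cancel, leaving the standard heat equation $u_t = \frac{1}{2}u_{\xi\xi}$.
Initial data for $u$: $u(\xi,0) = e^{-\xi}\theta(\xi,0) = 2 \sin(\xi) + 3 \sin(2 \xi) + 2 \sin(4 \xi)$. The boundary conditions carry over: $u(0,t) = u(\pi,t) = 0$.
Solve for $u$:
  Using separation of variables $u = X(\xi)G(t)$:
  Eigenfunctions: $\sin(n\xi)$, $n = 1, 2, 3, \ldots$
  General solution: $u(\xi, t) = \sum c_n \sin(n\xi) e^{-n^2 t/2}$
  Matching $u(\xi,0) = 2 \sin(\xi) + 3 \sin(2 \xi) + 2 \sin(4 \xi)$ term by term: $c_1=2, c_2=3, c_4=2$.
Hence $u(\xi,t) = 3 e^{-2 t} \sin(2 \xi) + 2 e^{-8 t} \sin(4 \xi) + 2 e^{-t/2} \sin(\xi)$.
Transform back: $\theta(\xi,t) = e^{\xi}u(\xi,t)$.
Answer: $\theta(\xi, t) = 3 e^{\xi} e^{-2 t} \sin(2 \xi) + 2 e^{\xi} e^{-8 t} \sin(4 \xi) + 2 e^{\xi} e^{-t/2} \sin(\xi)$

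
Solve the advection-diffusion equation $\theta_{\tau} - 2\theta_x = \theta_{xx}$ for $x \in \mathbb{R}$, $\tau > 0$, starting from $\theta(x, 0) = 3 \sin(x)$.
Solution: Moving frame: $\eta = x + 2\tau$, $\sigma = \tau$, $\theta = u(\eta,\sigma)$, so $\theta_{\tau} = u_{\sigma} + 2u_{\eta}$ and $\theta_{xx} = u_{\eta\eta}$.
Hence $\theta_{\tau} - 2\theta_x = u_{\sigma}$ and the PDE becomes the heat equation $u_{\sigma} = u_{\eta\eta}$ on $\eta \in \mathbb{R}$.
Initial data: $u(\eta,0) = \theta(\eta,0) = 3 \sin(\eta)$. Each mode $\sin(n\eta)$ decays as $e^{-n^2\sigma}$ on $\mathbb{R}$, so $u(\eta,\sigma) = \sum c_n e^{-n^2\sigma} \sin(n\eta)$ with $c_1=3$: $u(\eta,\sigma) = 3 e^{-\sigma} \sin(\eta)$.
Substituting back: $\theta(x,\tau) = u(x + 2\tau, \tau)$.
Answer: $\theta(x, \tau) = 3 e^{-\tau} \sin(2 \tau + x)$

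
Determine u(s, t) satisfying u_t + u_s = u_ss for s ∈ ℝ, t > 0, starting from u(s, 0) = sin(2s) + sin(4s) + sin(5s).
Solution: Change to a moving frame: let η = s - t, σ = t and write u(s,t) = w(η,σ).
By the chain rule u_t = w_σ - w_η, u_s = w_η, u_ss = w_ηη.
Then u_t + u_s = w_σ: the advection term cancels and the PDE becomes the heat equation w_σ = w_ηη on η ∈ ℝ.
Initial data: w(η,0) = u(η,0) = sin(2η) + sin(4η) + sin(5η).
On η ∈ ℝ each mode satisfies (sin(nη))″ = -n² sin(nη), so exp(-n²σ) sin(nη) solves the heat equation; by superposition w(η,σ) = Σ c_n exp(-n²σ) sin(nη).
Reading off the coefficients: c_2=1, c_4=1, c_5=1, so w(η,σ) = exp(-4σ)sin(2η) + exp(-16σ)sin(4η) + exp(-25σ)sin(5η).
Substituting back η = s - t, σ = t: u(s,t) = w(s - t, t).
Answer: u(s, t) = exp(-4t)sin(2s - 2t) + exp(-16t)sin(4s - 4t) + exp(-25t)sin(5s - 5t)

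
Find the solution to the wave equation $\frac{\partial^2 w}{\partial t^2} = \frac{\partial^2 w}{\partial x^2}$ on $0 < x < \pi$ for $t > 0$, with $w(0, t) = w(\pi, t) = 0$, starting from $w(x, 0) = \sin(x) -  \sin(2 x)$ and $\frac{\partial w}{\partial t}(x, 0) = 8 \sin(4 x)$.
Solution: Using separation of variables $w = X(x)T(t)$:
Eigenfunctions: $\sin(nx)$, $n = 1, 2, 3, \ldots$
General solution: $w(x, t) = \sum [A_n \cos(n t) + B_n \sin(n t)] \sin(nx)$
From $w(x,0) = \sin(x) - \sin(2 x)$: $A_1=1, A_2=-1$. From $w_t(x,0) = 8 \sin(4 x)$, using $w_t(x,0) = \sum \omega_n B_n \sin(nx)$ with $\omega_n = n$: $B_4 = 8/4 = 2$.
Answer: $w(x, t) = 2 \sin(4 t) \sin(4 x) + \sin(x) \cos(t) -  \sin(2 x) \cos(2 t)$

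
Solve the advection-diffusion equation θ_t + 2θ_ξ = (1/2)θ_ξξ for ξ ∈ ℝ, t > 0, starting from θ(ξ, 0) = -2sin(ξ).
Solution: Moving frame: η = ξ - 2t, σ = t, θ = u(η,σ), so θ_t = u_σ - 2u_η and θ_ξξ = u_ηη.
Hence θ_t + 2θ_ξ = u_σ and the PDE becomes the heat equation u_σ = (1/2)u_ηη on η ∈ ℝ.
Initial data: u(η,0) = θ(η,0) = -2sin(η). Each mode sin(nη) decays as exp(-n²σ/2) on ℝ, so u(η,σ) = Σ c_n exp(-n²σ/2) sin(nη) with c_1=-2: u(η,σ) = -2exp(-σ/2)sin(η).
Substituting back: θ(ξ,t) = u(ξ - 2t, t).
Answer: θ(ξ, t) = 2exp(-t/2)sin(2t - ξ)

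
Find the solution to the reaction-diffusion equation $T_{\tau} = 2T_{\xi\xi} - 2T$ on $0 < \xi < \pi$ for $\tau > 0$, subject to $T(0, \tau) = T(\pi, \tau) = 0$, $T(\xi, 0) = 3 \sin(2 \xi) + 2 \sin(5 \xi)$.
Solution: Substitute $T = e^{-2\tau}u$, i.e. $u = e^{2\tau}T$.
By the product rule, $T_{\tau} = e^{-2\tau}(u_{\tau} - 2u)$, $T_{\xi\xi} = e^{-2\tau}u_{\xi\xi}$.
Substituting into the PDE and dividing by $e^{-2\tau}$: $u_{\tau} - 2u = 2u_{\xi\xi} - 2u$.
The lower-order terms cancel, leaving the standard heat equation $u_{\tau} = 2u_{\xi\xi}$.
Initial data for $u$: $u(\xi,0) = T(\xi,0) = 3 \sin(2 \xi) + 2 \sin(5 \xi)$. The boundary conditions carry over: $u(0,\tau) = u(\pi,\tau) = 0$.
Solve for $u$:
  Using separation of variables $u = X(\xi)G(\tau)$:
  Eigenfunctions: $\sin(n\xi)$, $n = 1, 2, 3, \ldots$
  General solution: $u(\xi, \tau) = \sum c_n \sin(n\xi) e^{-2n^2 \tau}$
  Matching $u(\xi,0) = 3 \sin(2 \xi) + 2 \sin(5 \xi)$ term by term: $c_2=3, c_5=2$.
Hence $u(\xi,\tau) = 3 e^{-8 \tau} \sin(2 \xi) + 2 e^{-50 \tau} \sin(5 \xi)$.
Transform back: $T(\xi,\tau) = e^{-2\tau}u(\xi,\tau)$.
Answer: $T(\xi, \tau) = 3 e^{-10 \tau} \sin(2 \xi) + 2 e^{-52 \tau} \sin(5 \xi)$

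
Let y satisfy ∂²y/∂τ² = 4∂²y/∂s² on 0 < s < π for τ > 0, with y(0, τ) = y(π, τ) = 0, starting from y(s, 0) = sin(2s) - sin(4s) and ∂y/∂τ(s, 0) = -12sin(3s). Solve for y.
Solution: Separating variables: y = Σ [A_n cos(ω_n τ) + B_n sin(ω_n τ)] sin(ns), ω_n = 2n. From ICs (B_n = velocity coefficient / ω_n): A_2=1, A_4=-1, B_3=-2.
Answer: y(s, τ) = sin(2s)cos(4τ) - 2sin(3s)sin(6τ) - sin(4s)cos(8τ)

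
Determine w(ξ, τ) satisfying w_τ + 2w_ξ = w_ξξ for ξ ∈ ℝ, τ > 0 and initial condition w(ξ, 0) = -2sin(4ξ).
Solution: Change to a moving frame: let η = ξ - 2τ, σ = τ and write w(ξ,τ) = u(η,σ).
By the chain rule w_τ = u_σ - 2u_η, w_ξ = u_η, w_ξξ = u_ηη.
Then w_τ + 2w_ξ = u_σ: the advection term cancels and the PDE becomes the heat equation u_σ = u_ηη on η ∈ ℝ.
Initial data: u(η,0) = w(η,0) = -2sin(4η).
On η ∈ ℝ each mode satisfies (sin(nη))″ = -n² sin(nη), so exp(-n²σ) sin(nη) solves the heat equation; by superposition u(η,σ) = Σ c_n exp(-n²σ) sin(nη).
Reading off the coefficients: c_4=-2, so u(η,σ) = -2exp(-16σ)sin(4η).
Substituting back η = ξ - 2τ, σ = τ: w(ξ,τ) = u(ξ - 2τ, τ).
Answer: w(ξ, τ) = -2exp(-16τ)sin(4ξ - 8τ)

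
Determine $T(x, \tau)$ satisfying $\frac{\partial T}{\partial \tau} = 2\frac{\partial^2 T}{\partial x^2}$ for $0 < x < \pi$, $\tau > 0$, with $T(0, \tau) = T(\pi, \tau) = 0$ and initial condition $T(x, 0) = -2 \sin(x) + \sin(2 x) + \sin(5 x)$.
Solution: Using separation of variables $T = X(x)G(\tau)$:
Eigenfunctions: $\sin(nx)$, $n = 1, 2, 3, \ldots$
General solution: $T(x, \tau) = \sum c_n \sin(nx) e^{-2n^2 \tau}$
Matching $T(x,0) = -2 \sin(x) + \sin(2 x) + \sin(5 x)$ term by term: $c_1=-2, c_2=1, c_5=1$.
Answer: $T(x, \tau) = -2 e^{-2 \tau} \sin(x) + e^{-8 \tau} \sin(2 x) + e^{-50 \tau} \sin(5 x)$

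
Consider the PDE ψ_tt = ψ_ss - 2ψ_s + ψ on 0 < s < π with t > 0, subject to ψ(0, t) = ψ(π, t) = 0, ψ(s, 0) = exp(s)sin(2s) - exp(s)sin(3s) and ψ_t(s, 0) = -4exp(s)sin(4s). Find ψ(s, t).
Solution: Substitute ψ = exp(s)u, i.e. u = exp(-s)ψ.
By the product rule, ψ_s = exp(s)(u_s + u), ψ_ss = exp(s)(u_ss + 2u_s + u), ψ_tt = exp(s)u_tt.
Substituting into the PDE and dividing by exp(s): u_tt = (u_ss + 2u_s + u) - 2(u_s + u) + u.
The lower-order terms cancel, leaving the standard wave equation u_tt = u_ss.
Initial data for u: u(s,0) = exp(-s)ψ(s,0) = sin(2s) - sin(3s); u_t(s,0) = exp(-s)ψ_t(s,0) = -4sin(4s). The boundary conditions carry over: u(0,t) = u(π,t) = 0.
Solve for u:
  Using separation of variables u = X(s)T(t):
  Eigenfunctions: sin(ns), n = 1, 2, 3, ...
  General solution: u(s, t) = Σ [A_n cos(n t) + B_n sin(n t)] sin(ns)
  From u(s,0) = sin(2s) - sin(3s): A_2=1, A_3=-1. From u_t(s,0) = -4sin(4s), using u_t(s,0) = Σ ω_n B_n sin(ns) with ω_n = n: B_4 = (-4)/4 = -1.
Hence u(s,t) = sin(2s)cos(2t) - sin(3s)cos(3t) - sin(4s)sin(4t).
Transform back: ψ(s,t) = exp(s)u(s,t).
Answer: ψ(s, t) = exp(s)sin(2s)cos(2t) - exp(s)sin(3s)cos(3t) - exp(s)sin(4s)sin(4t)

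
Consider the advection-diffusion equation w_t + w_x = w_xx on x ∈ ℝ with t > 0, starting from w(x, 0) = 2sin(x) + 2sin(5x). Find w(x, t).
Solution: Moving frame: η = x - t, σ = t, w = u(η,σ), so w_t = u_σ - u_η and w_xx = u_ηη.
Hence w_t + w_x = u_σ and the PDE becomes the heat equation u_σ = u_ηη on η ∈ ℝ.
Initial data: u(η,0) = w(η,0) = 2sin(η) + 2sin(5η). Each mode sin(nη) decays as exp(-n²σ) on ℝ, so u(η,σ) = Σ c_n exp(-n²σ) sin(nη) with c_1=2, c_5=2: u(η,σ) = 2exp(-σ)sin(η) + 2exp(-25σ)sin(5η).
Substituting back: w(x,t) = u(x - t, t).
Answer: w(x, t) = -2exp(-t)sin(t - x) - 2exp(-25t)sin(5t - 5x)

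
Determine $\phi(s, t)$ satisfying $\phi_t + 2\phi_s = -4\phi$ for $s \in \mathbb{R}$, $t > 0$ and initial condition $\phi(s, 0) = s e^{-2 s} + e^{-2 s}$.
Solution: Substitute $\phi = e^{-2s}u$.
Then $\phi_s = e^{-2s}(u_s - 2u)$, $\phi_t = e^{-2s}u_t$; substituting and dividing by $e^{-2s}$, the lower-order terms cancel: $u_t + 2u_s = 0$ (standard advection equation).
Data for $u$: $u(s,0) = e^{2s}\phi(s,0) = s + 1$.
By characteristics ($ds/dt = 2$), $u(s,t) = f(s - 2t)$ with $f = u( \cdot , 0)$.
So $u(s,t) = s - 2 t + 1$, and $\phi(s,t) = e^{-2s}u(s,t)$.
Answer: $\phi(s, t) = s e^{-2 s} - 2 t e^{-2 s} + e^{-2 s}$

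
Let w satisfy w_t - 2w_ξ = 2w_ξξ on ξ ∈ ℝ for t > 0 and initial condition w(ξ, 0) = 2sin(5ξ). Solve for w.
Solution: Change to a moving frame: let η = ξ + 2t, σ = t and write w(ξ,t) = u(η,σ).
By the chain rule w_t = u_σ + 2u_η, w_ξ = u_η, w_ξξ = u_ηη.
Then w_t - 2w_ξ = u_σ: the advection term cancels and the PDE becomes the heat equation u_σ = 2u_ηη on η ∈ ℝ.
Initial data: u(η,0) = w(η,0) = 2sin(5η).
On η ∈ ℝ each mode satisfies (sin(nη))″ = -n² sin(nη), so exp(-2n²σ) sin(nη) solves the heat equation; by superposition u(η,σ) = Σ c_n exp(-2n²σ) sin(nη).
Reading off the coefficients: c_5=2, so u(η,σ) = 2exp(-50σ)sin(5η).
Substituting back η = ξ + 2t, σ = t: w(ξ,t) = u(ξ + 2t, t).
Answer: w(ξ, t) = 2exp(-50t)sin(10t + 5ξ)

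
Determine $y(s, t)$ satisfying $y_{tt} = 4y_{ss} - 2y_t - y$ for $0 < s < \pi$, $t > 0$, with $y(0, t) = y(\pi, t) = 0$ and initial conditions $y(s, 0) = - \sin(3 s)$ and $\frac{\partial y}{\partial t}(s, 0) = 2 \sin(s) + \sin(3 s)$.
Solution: Substitute $y = e^{-t}u$, i.e. $u = e^{t}y$.
By the product rule, $y_t = e^{-t}(u_t - u)$, $y_{tt} = e^{-t}(u_{tt} - 2u_t + u)$, $y_{ss} = e^{-t}u_{ss}$.
Substituting into the PDE and dividing by $e^{-t}$: $u_{tt} - 2u_t + u = 4u_{ss} - 2(u_t - u) - u$.
The lower-order terms cancel, leaving the standard wave equation $u_{tt} = 4u_{ss}$.
Initial data for $u$: $u(s,0) = y(s,0) = - \sin(3 s)$; $u_t(s,0) = y_t(s,0) + y(s,0) = 2 \sin(s)$. The boundary conditions carry over: $u(0,t) = u(\pi,t) = 0$.
Solve for $u$:
  Using separation of variables $u = X(s)T(t)$:
  Eigenfunctions: $\sin(ns)$, $n = 1, 2, 3, \ldots$
  General solution: $u(s, t) = \sum [A_n \cos(2n t) + B_n \sin(2n t)] \sin(ns)$
  From $u(s,0) = - \sin(3 s)$: $A_3=-1$. From $u_t(s,0) = 2 \sin(s)$, using $u_t(s,0) = \sum \omega_n B_n \sin(ns)$ with $\omega_n = 2n$: $B_1 = 2/2 = 1$.
Hence $u(s,t) = \sin(s) \sin(2 t) - \sin(3 s) \cos(6 t)$.
Transform back: $y(s,t) = e^{-t}u(s,t)$.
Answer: $y(s, t) = e^{-t} \sin(s) \sin(2 t) -  e^{-t} \sin(3 s) \cos(6 t)$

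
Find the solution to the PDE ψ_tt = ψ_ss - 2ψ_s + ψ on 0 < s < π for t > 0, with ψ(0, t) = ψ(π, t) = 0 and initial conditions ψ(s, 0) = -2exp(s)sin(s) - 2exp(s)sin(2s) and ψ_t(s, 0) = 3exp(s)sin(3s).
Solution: Substitute ψ = exp(s)u.
Then ψ_s = exp(s)(u_s + u), ψ_ss = exp(s)(u_ss + 2u_s + u), ψ_tt = exp(s)u_tt; substituting and dividing by exp(s), the lower-order terms cancel: u_tt = u_ss (standard wave equation).
Data for u: u(s,0) = exp(-s)ψ(s,0) = -2sin(s) - 2sin(2s); u_t(s,0) = exp(-s)ψ_t(s,0) = 3sin(3s). The boundary conditions carry over: u(0,t) = u(π,t) = 0.
Separating variables: u = Σ [A_n cos(ω_n t) + B_n sin(ω_n t)] sin(ns), ω_n = n. From ICs (B_n = velocity coefficient / ω_n): A_1=-2, A_2=-2, B_3=1.
So u(s,t) = -2sin(s)cos(t) - 2sin(2s)cos(2t) + sin(3s)sin(3t), and ψ(s,t) = exp(s)u(s,t).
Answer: ψ(s, t) = -2exp(s)sin(s)cos(t) - 2exp(s)sin(2s)cos(2t) + exp(s)sin(3s)sin(3t)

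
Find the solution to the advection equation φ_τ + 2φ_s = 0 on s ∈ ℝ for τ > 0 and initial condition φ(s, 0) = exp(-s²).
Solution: By method of characteristics (waves move right with speed 2):
Along characteristics s - 2τ = const, φ is constant, so φ(s,τ) = f(s - 2τ) with f = φ(·, 0).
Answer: φ(s, τ) = exp(-(s - 2τ)²)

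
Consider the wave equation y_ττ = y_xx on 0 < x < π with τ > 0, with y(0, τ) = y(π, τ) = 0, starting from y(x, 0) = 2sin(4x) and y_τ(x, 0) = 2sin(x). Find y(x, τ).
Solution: Using separation of variables y = X(x)T(τ):
Eigenfunctions: sin(nx), n = 1, 2, 3, ...
General solution: y(x, τ) = Σ [A_n cos(n τ) + B_n sin(n τ)] sin(nx)
From y(x,0) = 2sin(4x): A_4=2. From y_τ(x,0) = 2sin(x), using y_τ(x,0) = Σ ω_n B_n sin(nx) with ω_n = n: B_1 = 2/1 = 2.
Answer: y(x, τ) = 2sin(x)sin(τ) + 2sin(4x)cos(4τ)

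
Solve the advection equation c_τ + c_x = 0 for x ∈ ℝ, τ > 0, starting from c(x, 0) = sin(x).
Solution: By method of characteristics (waves move right with speed 1):
Along characteristics x - τ = const, c is constant, so c(x,τ) = f(x - τ) with f = c(·, 0).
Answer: c(x, τ) = sin(x - τ)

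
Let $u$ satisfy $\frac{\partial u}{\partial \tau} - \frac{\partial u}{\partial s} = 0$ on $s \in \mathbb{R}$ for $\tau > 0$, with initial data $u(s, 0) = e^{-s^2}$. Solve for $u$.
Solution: By method of characteristics (waves move left with speed 1):
Along characteristics $s + \tau =$ const, $u$ is constant, so $u(s,\tau) = f(s + \tau)$ with $f = u( \cdot , 0)$.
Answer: $u(s, \tau) = e^{-(\tau + s)^2}$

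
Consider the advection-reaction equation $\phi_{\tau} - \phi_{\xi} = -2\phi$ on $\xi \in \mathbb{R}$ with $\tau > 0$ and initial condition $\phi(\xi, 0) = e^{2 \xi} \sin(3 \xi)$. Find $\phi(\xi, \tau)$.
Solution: Substitute $\phi = e^{2\xi}u$, i.e. $u = e^{-2\xi}\phi$.
By the product rule, $\phi_{\xi} = e^{2\xi}(u_{\xi} + 2u)$, $\phi_{\tau} = e^{2\xi}u_{\tau}$.
Substituting into the PDE and dividing by $e^{2\xi}$: $u_{\tau} - (u_{\xi} + 2u) = -2u$.
The lower-order terms cancel, leaving the standard advection equation $u_{\tau} - u_{\xi} = 0$.
Initial data for $u$: $u(\xi,0) = e^{-2\xi}\phi(\xi,0) = \sin(3 \xi)$.
Solve for $u$:
  By method of characteristics (waves move left with speed 1):
  Along characteristics $\xi + \tau =$ const, $u$ is constant, so $u(\xi,\tau) = f(\xi + \tau)$ with $f = u( \cdot , 0)$.
Hence $u(\xi,\tau) = \sin(3 \xi + 3 \tau)$.
Transform back: $\phi(\xi,\tau) = e^{2\xi}u(\xi,\tau)$.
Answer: $\phi(\xi, \tau) = e^{2 \xi} \sin(3 \tau + 3 \xi)$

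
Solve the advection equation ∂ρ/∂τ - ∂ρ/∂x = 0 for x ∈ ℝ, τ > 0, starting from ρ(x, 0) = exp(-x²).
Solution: By method of characteristics (waves move left with speed 1):
Along characteristics x + τ = const, ρ is constant, so ρ(x,τ) = f(x + τ) with f = ρ(·, 0).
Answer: ρ(x, τ) = exp(-(x + τ)²)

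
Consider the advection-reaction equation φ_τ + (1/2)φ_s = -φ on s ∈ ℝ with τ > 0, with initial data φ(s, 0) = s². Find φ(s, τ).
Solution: Substitute φ = exp(-τ)u, i.e. u = exp(τ)φ.
By the product rule, φ_τ = exp(-τ)(u_τ - u), φ_s = exp(-τ)u_s.
Substituting into the PDE and dividing by exp(-τ): u_τ - u + (1/2)u_s = -u.
The lower-order terms cancel, leaving the standard advection equation u_τ + (1/2)u_s = 0.
Initial data for u: u(s,0) = φ(s,0) = s².
Solve for u:
  By method of characteristics (waves move right with speed 1/2):
  Along characteristics s - (1/2)τ = const, u is constant, so u(s,τ) = f(s - (1/2)τ) with f = u(·, 0).
Hence u(s,τ) = s² - sτ + (1/4)τ².
Transform back: φ(s,τ) = exp(-τ)u(s,τ).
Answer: φ(s, τ) = s²exp(-τ) - sτexp(-τ) + (1/4)τ²exp(-τ)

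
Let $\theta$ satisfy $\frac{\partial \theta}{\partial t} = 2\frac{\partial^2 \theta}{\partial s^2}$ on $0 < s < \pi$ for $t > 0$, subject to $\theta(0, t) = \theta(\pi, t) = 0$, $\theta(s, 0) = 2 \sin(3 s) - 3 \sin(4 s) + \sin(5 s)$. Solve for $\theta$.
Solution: Using separation of variables $\theta = X(s)G(t)$:
Eigenfunctions: $\sin(ns)$, $n = 1, 2, 3, \ldots$
General solution: $\theta(s, t) = \sum c_n \sin(ns) e^{-2n^2 t}$
Matching $\theta(s,0) = 2 \sin(3 s) - 3 \sin(4 s) + \sin(5 s)$ term by term: $c_3=2, c_4=-3, c_5=1$.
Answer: $\theta(s, t) = 2 e^{-18 t} \sin(3 s) - 3 e^{-32 t} \sin(4 s) + e^{-50 t} \sin(5 s)$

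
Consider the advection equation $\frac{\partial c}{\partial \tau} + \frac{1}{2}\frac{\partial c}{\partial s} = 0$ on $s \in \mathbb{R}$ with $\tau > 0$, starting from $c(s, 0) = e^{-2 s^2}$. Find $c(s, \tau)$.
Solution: By method of characteristics (waves move right with speed 1/2):
Along characteristics $s - \frac{1}{2}\tau =$ const, $c$ is constant, so $c(s,\tau) = f(s - \frac{1}{2}\tau)$ with $f = c( \cdot , 0)$.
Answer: $c(s, \tau) = e^{-2 (-\tau/2 + s)^2}$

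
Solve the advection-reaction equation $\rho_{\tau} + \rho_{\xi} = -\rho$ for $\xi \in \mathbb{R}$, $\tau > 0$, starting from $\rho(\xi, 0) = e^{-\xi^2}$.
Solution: Substitute $\rho = e^{-\tau}u$, i.e. $u = e^{\tau}\rho$.
By the product rule, $\rho_{\tau} = e^{-\tau}(u_{\tau} - u)$, $\rho_{\xi} = e^{-\tau}u_{\xi}$.
Substituting into the PDE and dividing by $e^{-\tau}$: $u_{\tau} - u + u_{\xi} = -u$.
The lower-order terms cancel, leaving the standard advection equation $u_{\tau} + u_{\xi} = 0$.
Initial data for $u$: $u(\xi,0) = \rho(\xi,0) = e^{-\xi^2}$.
Solve for $u$:
  By method of characteristics (waves move right with speed 1):
  Along characteristics $\xi - \tau =$ const, $u$ is constant, so $u(\xi,\tau) = f(\xi - \tau)$ with $f = u( \cdot , 0)$.
Hence $u(\xi,\tau) = e^{-(\xi - \tau)^2}$.
Transform back: $\rho(\xi,\tau) = e^{-\tau}u(\xi,\tau)$.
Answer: $\rho(\xi, \tau) = e^{-\tau} e^{-(-\tau + \xi)^2}$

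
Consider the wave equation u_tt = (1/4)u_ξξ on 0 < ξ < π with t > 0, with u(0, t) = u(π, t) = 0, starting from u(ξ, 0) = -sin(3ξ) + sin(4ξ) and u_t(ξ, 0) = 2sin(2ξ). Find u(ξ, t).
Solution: Separating variables: u = Σ [A_n cos(ω_n t) + B_n sin(ω_n t)] sin(nξ), ω_n = n/2. From ICs (B_n = velocity coefficient / ω_n): A_3=-1, A_4=1, B_2=2.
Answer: u(ξ, t) = 2sin(t)sin(2ξ) - sin(3ξ)cos(3t/2) + sin(4ξ)cos(2t)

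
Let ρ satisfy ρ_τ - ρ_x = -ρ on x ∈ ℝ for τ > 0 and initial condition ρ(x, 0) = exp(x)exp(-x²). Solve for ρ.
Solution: Substitute ρ = exp(x)u, i.e. u = exp(-x)ρ.
By the product rule, ρ_x = exp(x)(u_x + u), ρ_τ = exp(x)u_τ.
Substituting into the PDE and dividing by exp(x): u_τ - (u_x + u) = -u.
The lower-order terms cancel, leaving the standard advection equation u_τ - u_x = 0.
Initial data for u: u(x,0) = exp(-x)ρ(x,0) = exp(-x²).
Solve for u:
  By method of characteristics (waves move left with speed 1):
  Along characteristics x + τ = const, u is constant, so u(x,τ) = f(x + τ) with f = u(·, 0).
Hence u(x,τ) = exp(-(x + τ)²).
Transform back: ρ(x,τ) = exp(x)u(x,τ).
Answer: ρ(x, τ) = exp(x)exp(-(x + τ)²)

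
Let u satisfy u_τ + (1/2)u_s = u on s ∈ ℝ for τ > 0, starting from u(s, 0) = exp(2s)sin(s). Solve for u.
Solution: Substitute u = exp(2s)w, i.e. w = exp(-2s)u.
By the product rule, u_s = exp(2s)(w_s + 2w), u_τ = exp(2s)w_τ.
Substituting into the PDE and dividing by exp(2s): w_τ + (1/2)(w_s + 2w) = w.
The lower-order terms cancel, leaving the standard advection equation w_τ + (1/2)w_s = 0.
Initial data for w: w(s,0) = exp(-2s)u(s,0) = sin(s).
Solve for w:
  By method of characteristics (waves move right with speed 1/2):
  Along characteristics s - (1/2)τ = const, w is constant, so w(s,τ) = f(s - (1/2)τ) with f = w(·, 0).
Hence w(s,τ) = sin(s - τ/2).
Transform back: u(s,τ) = exp(2s)w(s,τ).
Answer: u(s, τ) = exp(2s)sin(s - τ/2)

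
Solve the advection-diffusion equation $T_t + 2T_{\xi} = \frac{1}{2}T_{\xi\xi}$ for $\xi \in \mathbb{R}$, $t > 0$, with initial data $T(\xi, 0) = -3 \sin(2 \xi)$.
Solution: Moving frame: $\eta = \xi - 2t$, $\sigma = t$, $T = u(\eta,\sigma)$, so $T_t = u_{\sigma} - 2u_{\eta}$ and $T_{\xi\xi} = u_{\eta\eta}$.
Hence $T_t + 2T_{\xi} = u_{\sigma}$ and the PDE becomes the heat equation $u_{\sigma} = \frac{1}{2}u_{\eta\eta}$ on $\eta \in \mathbb{R}$.
Initial data: $u(\eta,0) = T(\eta,0) = -3 \sin(2 \eta)$. Each mode $\sin(n\eta)$ decays as $e^{-n^2\sigma/2}$ on $\mathbb{R}$, so $u(\eta,\sigma) = \sum c_n e^{-n^2\sigma/2} \sin(n\eta)$ with $c_2=-3$: $u(\eta,\sigma) = -3 e^{-2 \sigma} \sin(2 \eta)$.
Substituting back: $T(\xi,t) = u(\xi - 2t, t)$.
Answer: $T(\xi, t) = -3 e^{-2 t} \sin(2 \xi - 4 t)$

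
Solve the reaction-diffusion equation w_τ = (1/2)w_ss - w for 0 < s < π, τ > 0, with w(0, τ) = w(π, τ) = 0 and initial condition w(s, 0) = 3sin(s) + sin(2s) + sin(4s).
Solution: Substitute w = exp(-τ)u.
Then w_τ = exp(-τ)(u_τ - u), w_ss = exp(-τ)u_ss; substituting and dividing by exp(-τ), the lower-order terms cancel: u_τ = (1/2)u_ss (standard heat equation).
Data for u: u(s,0) = w(s,0) = 3sin(s) + sin(2s) + sin(4s). The boundary conditions carry over: u(0,τ) = u(π,τ) = 0.
Separating variables: u = Σ c_n exp(-n²τ/2) sin(ns). From u(s,0) = 3sin(s) + sin(2s) + sin(4s): c_1=3, c_2=1, c_4=1.
So u(s,τ) = exp(-2τ)sin(2s) + exp(-8τ)sin(4s) + 3exp(-τ/2)sin(s), and w(s,τ) = exp(-τ)u(s,τ).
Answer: w(s, τ) = exp(-3τ)sin(2s) + exp(-9τ)sin(4s) + 3exp(-3τ/2)sin(s)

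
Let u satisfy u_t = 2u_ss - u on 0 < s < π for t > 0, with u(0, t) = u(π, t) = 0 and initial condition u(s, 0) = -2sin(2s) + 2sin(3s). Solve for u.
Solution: Substitute u = exp(-t)w, i.e. w = exp(t)u.
By the product rule, u_t = exp(-t)(w_t - w), u_ss = exp(-t)w_ss.
Substituting into the PDE and dividing by exp(-t): w_t - w = 2w_ss - w.
The lower-order terms cancel, leaving the standard heat equation w_t = 2w_ss.
Initial data for w: w(s,0) = u(s,0) = -2sin(2s) + 2sin(3s). The boundary conditions carry over: w(0,t) = w(π,t) = 0.
Solve for w:
  Using separation of variables w = X(s)T(t):
  Eigenfunctions: sin(ns), n = 1, 2, 3, ...
  General solution: w(s, t) = Σ c_n sin(ns) exp(-2n² t)
  Matching w(s,0) = -2sin(2s) + 2sin(3s) term by term: c_2=-2, c_3=2.
Hence w(s,t) = -2exp(-8t)sin(2s) + 2exp(-18t)sin(3s).
Transform back: u(s,t) = exp(-t)w(s,t).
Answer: u(s, t) = -2exp(-9t)sin(2s) + 2exp(-19t)sin(3s)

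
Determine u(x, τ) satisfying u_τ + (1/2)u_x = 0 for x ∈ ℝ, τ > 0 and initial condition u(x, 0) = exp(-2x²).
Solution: By method of characteristics (waves move right with speed 1/2):
Along characteristics x - (1/2)τ = const, u is constant, so u(x,τ) = f(x - (1/2)τ) with f = u(·, 0).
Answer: u(x, τ) = exp(-2(x - τ/2)²)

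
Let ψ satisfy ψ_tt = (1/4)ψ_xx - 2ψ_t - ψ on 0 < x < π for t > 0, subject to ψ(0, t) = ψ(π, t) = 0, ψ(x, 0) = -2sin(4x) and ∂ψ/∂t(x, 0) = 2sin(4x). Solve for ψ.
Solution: Substitute ψ = exp(-t)u.
Then ψ_t = exp(-t)(u_t - u), ψ_tt = exp(-t)(u_tt - 2u_t + u), ψ_xx = exp(-t)u_xx; substituting and dividing by exp(-t), the lower-order terms cancel: u_tt = (1/4)u_xx (standard wave equation).
Data for u: u(x,0) = ψ(x,0) = -2sin(4x); u_t(x,0) = ψ_t(x,0) + ψ(x,0) = 0. The boundary conditions carry over: u(0,t) = u(π,t) = 0.
Separating variables: u = Σ [A_n cos(ω_n t) + B_n sin(ω_n t)] sin(nx), ω_n = n/2. From ICs: A_4=-2.
So u(x,t) = -2sin(4x)cos(2t), and ψ(x,t) = exp(-t)u(x,t).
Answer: ψ(x, t) = -2exp(-t)sin(4x)cos(2t)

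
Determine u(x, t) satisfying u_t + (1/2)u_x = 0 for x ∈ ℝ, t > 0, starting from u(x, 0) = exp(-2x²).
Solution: By method of characteristics (waves move right with speed 1/2):
Along characteristics x - (1/2)t = const, u is constant, so u(x,t) = f(x - (1/2)t) with f = u(·, 0).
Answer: u(x, t) = exp(-2(-t/2 + x)²)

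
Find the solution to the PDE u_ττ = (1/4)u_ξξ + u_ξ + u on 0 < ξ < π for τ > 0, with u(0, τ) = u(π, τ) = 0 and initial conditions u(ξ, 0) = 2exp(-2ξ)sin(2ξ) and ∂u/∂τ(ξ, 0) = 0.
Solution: Substitute u = exp(-2ξ)w, i.e. w = exp(2ξ)u.
By the product rule, u_ξ = exp(-2ξ)(w_ξ - 2w), u_ξξ = exp(-2ξ)(w_ξξ - 4w_ξ + 4w), u_ττ = exp(-2ξ)w_ττ.
Substituting into the PDE and dividing by exp(-2ξ): w_ττ = (1/4)(w_ξξ - 4w_ξ + 4w) + (w_ξ - 2w) + w.
The lower-order terms cancel, leaving the standard wave equation w_ττ = (1/4)w_ξξ.
Initial data for w: w(ξ,0) = exp(2ξ)u(ξ,0) = 2sin(2ξ); w_τ(ξ,0) = exp(2ξ)u_τ(ξ,0) = 0. The boundary conditions carry over: w(0,τ) = w(π,τ) = 0.
Solve for w:
  Using separation of variables w = X(ξ)T(τ):
  Eigenfunctions: sin(nξ), n = 1, 2, 3, ...
  General solution: w(ξ, τ) = Σ [A_n cos(n τ/2) + B_n sin(n τ/2)] sin(nξ)
  From w(ξ,0) = 2sin(2ξ): A_2=2. From w_τ(ξ,0) = 0: all B_n = 0.
Hence w(ξ,τ) = 2sin(2ξ)cos(τ).
Transform back: u(ξ,τ) = exp(-2ξ)w(ξ,τ).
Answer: u(ξ, τ) = 2exp(-2ξ)sin(2ξ)cos(τ)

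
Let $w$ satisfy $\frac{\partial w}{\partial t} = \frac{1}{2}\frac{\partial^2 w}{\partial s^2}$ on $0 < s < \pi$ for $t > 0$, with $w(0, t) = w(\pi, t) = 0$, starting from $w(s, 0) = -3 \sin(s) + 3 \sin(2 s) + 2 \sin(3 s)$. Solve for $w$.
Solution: Using separation of variables $w = X(s)T(t)$:
Eigenfunctions: $\sin(ns)$, $n = 1, 2, 3, \ldots$
General solution: $w(s, t) = \sum c_n \sin(ns) e^{-n^2 t/2}$
Matching $w(s,0) = -3 \sin(s) + 3 \sin(2 s) + 2 \sin(3 s)$ term by term: $c_1=-3, c_2=3, c_3=2$.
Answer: $w(s, t) = 3 e^{-2 t} \sin(2 s) - 3 e^{-t/2} \sin(s) + 2 e^{-9 t/2} \sin(3 s)$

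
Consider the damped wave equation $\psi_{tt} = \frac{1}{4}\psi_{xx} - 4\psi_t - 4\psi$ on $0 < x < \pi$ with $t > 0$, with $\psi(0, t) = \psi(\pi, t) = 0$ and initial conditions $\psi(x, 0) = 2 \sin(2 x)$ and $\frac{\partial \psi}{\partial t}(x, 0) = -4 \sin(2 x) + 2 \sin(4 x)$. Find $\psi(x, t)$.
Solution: Substitute $\psi = e^{-2t}u$, i.e. $u = e^{2t}\psi$.
By the product rule, $\psi_t = e^{-2t}(u_t - 2u)$, $\psi_{tt} = e^{-2t}(u_{tt} - 4u_t + 4u)$, $\psi_{xx} = e^{-2t}u_{xx}$.
Substituting into the PDE and dividing by $e^{-2t}$: $u_{tt} - 4u_t + 4u = \frac{1}{4}u_{xx} - 4(u_t - 2u) - 4u$.
The lower-order terms cancel, leaving the standard wave equation $u_{tt} = \frac{1}{4}u_{xx}$.
Initial data for $u$: $u(x,0) = \psi(x,0) = 2 \sin(2 x)$; $u_t(x,0) = \psi_t(x,0) + 2\psi(x,0) = 2 \sin(4 x)$. The boundary conditions carry over: $u(0,t) = u(\pi,t) = 0$.
Solve for $u$:
  Using separation of variables $u = X(x)T(t)$:
  Eigenfunctions: $\sin(nx)$, $n = 1, 2, 3, \ldots$
  General solution: $u(x, t) = \sum [A_n \cos(n t/2) + B_n \sin(n t/2)] \sin(nx)$
  From $u(x,0) = 2 \sin(2 x)$: $A_2=2$. From $u_t(x,0) = 2 \sin(4 x)$, using $u_t(x,0) = \sum \omega_n B_n \sin(nx)$ with $\omega_n = n/2$: $B_4 = 2/2 = 1$.
Hence $u(x,t) = \sin(2 t) \sin(4 x) + 2 \sin(2 x) \cos(t)$.
Transform back: $\psi(x,t) = e^{-2t}u(x,t)$.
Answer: $\psi(x, t) = e^{-2 t} \sin(2 t) \sin(4 x) + 2 e^{-2 t} \sin(2 x) \cos(t)$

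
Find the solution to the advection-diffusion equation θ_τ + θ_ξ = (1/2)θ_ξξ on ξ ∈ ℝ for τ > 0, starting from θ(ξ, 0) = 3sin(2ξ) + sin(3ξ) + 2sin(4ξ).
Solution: Moving frame: η = ξ - τ, σ = τ, θ = u(η,σ), so θ_τ = u_σ - u_η and θ_ξξ = u_ηη.
Hence θ_τ + θ_ξ = u_σ and the PDE becomes the heat equation u_σ = (1/2)u_ηη on η ∈ ℝ.
Initial data: u(η,0) = θ(η,0) = 3sin(2η) + sin(3η) + 2sin(4η). Each mode sin(nη) decays as exp(-n²σ/2) on ℝ, so u(η,σ) = Σ c_n exp(-n²σ/2) sin(nη) with c_2=3, c_3=1, c_4=2: u(η,σ) = 3exp(-2σ)sin(2η) + 2exp(-8σ)sin(4η) + exp(-9σ/2)sin(3η).
Substituting back: θ(ξ,τ) = u(ξ - τ, τ).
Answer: θ(ξ, τ) = 3exp(-2τ)sin(2ξ - 2τ) + 2exp(-8τ)sin(4ξ - 4τ) + exp(-9τ/2)sin(3ξ - 3τ)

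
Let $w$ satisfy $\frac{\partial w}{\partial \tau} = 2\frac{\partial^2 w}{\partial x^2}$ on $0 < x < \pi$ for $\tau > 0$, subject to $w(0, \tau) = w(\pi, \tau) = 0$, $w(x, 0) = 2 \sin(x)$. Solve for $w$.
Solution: Separating variables: $w = \sum c_n e^{-2n^2\tau} \sin(nx)$. From $w(x,0) = 2 \sin(x)$: $c_1=2$.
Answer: $w(x, \tau) = 2 e^{-2 \tau} \sin(x)$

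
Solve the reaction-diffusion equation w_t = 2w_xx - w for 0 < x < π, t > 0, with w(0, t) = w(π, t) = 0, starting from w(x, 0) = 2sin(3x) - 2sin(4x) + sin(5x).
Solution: Substitute w = exp(-t)u.
Then w_t = exp(-t)(u_t - u), w_xx = exp(-t)u_xx; substituting and dividing by exp(-t), the lower-order terms cancel: u_t = 2u_xx (standard heat equation).
Data for u: u(x,0) = w(x,0) = 2sin(3x) - 2sin(4x) + sin(5x). The boundary conditions carry over: u(0,t) = u(π,t) = 0.
Separating variables: u = Σ c_n exp(-2n²t) sin(nx). From u(x,0) = 2sin(3x) - 2sin(4x) + sin(5x): c_3=2, c_4=-2, c_5=1.
So u(x,t) = 2exp(-18t)sin(3x) - 2exp(-32t)sin(4x) + exp(-50t)sin(5x), and w(x,t) = exp(-t)u(x,t).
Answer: w(x, t) = 2exp(-19t)sin(3x) - 2exp(-33t)sin(4x) + exp(-51t)sin(5x)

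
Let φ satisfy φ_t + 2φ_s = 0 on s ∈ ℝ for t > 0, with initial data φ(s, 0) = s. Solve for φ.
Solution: By method of characteristics (waves move right with speed 2):
Along characteristics s - 2t = const, φ is constant, so φ(s,t) = f(s - 2t) with f = φ(·, 0).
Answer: φ(s, t) = s - 2t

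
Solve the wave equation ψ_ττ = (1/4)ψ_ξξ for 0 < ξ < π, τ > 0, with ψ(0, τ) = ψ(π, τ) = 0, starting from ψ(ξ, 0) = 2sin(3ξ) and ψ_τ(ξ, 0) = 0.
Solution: Using separation of variables ψ = X(ξ)T(τ):
Eigenfunctions: sin(nξ), n = 1, 2, 3, ...
General solution: ψ(ξ, τ) = Σ [A_n cos(n τ/2) + B_n sin(n τ/2)] sin(nξ)
From ψ(ξ,0) = 2sin(3ξ): A_3=2. From ψ_τ(ξ,0) = 0: all B_n = 0.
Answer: ψ(ξ, τ) = 2sin(3ξ)cos(3τ/2)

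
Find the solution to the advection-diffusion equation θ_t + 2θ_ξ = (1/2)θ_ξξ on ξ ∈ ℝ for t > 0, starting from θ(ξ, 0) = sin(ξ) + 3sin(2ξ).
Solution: Change to a moving frame: let η = ξ - 2t, σ = t and write θ(ξ,t) = u(η,σ).
By the chain rule θ_t = u_σ - 2u_η, θ_ξ = u_η, θ_ξξ = u_ηη.
Then θ_t + 2θ_ξ = u_σ: the advection term cancels and the PDE becomes the heat equation u_σ = (1/2)u_ηη on η ∈ ℝ.
Initial data: u(η,0) = θ(η,0) = sin(η) + 3sin(2η).
On η ∈ ℝ each mode satisfies (sin(nη))″ = -n² sin(nη), so exp(-n²σ/2) sin(nη) solves the heat equation; by superposition u(η,σ) = Σ c_n exp(-n²σ/2) sin(nη).
Reading off the coefficients: c_1=1, c_2=3, so u(η,σ) = 3exp(-2σ)sin(2η) + exp(-σ/2)sin(η).
Substituting back η = ξ - 2t, σ = t: θ(ξ,t) = u(ξ - 2t, t).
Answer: θ(ξ, t) = -3exp(-2t)sin(4t - 2ξ) - exp(-t/2)sin(2t - ξ)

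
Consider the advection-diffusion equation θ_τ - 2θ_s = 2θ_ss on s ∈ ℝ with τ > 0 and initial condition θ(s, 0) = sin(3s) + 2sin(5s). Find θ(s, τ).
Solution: Moving frame: η = s + 2τ, σ = τ, θ = u(η,σ), so θ_τ = u_σ + 2u_η and θ_ss = u_ηη.
Hence θ_τ - 2θ_s = u_σ and the PDE becomes the heat equation u_σ = 2u_ηη on η ∈ ℝ.
Initial data: u(η,0) = θ(η,0) = sin(3η) + 2sin(5η). Each mode sin(nη) decays as exp(-2n²σ) on ℝ, so u(η,σ) = Σ c_n exp(-2n²σ) sin(nη) with c_3=1, c_5=2: u(η,σ) = exp(-18σ)sin(3η) + 2exp(-50σ)sin(5η).
Substituting back: θ(s,τ) = u(s + 2τ, τ).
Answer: θ(s, τ) = exp(-18τ)sin(3s + 6τ) + 2exp(-50τ)sin(5s + 10τ)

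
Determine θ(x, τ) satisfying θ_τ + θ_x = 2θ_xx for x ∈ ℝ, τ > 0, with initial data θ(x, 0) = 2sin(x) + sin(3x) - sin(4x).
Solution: Change to a moving frame: let η = x - τ, σ = τ and write θ(x,τ) = u(η,σ).
By the chain rule θ_τ = u_σ - u_η, θ_x = u_η, θ_xx = u_ηη.
Then θ_τ + θ_x = u_σ: the advection term cancels and the PDE becomes the heat equation u_σ = 2u_ηη on η ∈ ℝ.
Initial data: u(η,0) = θ(η,0) = 2sin(η) + sin(3η) - sin(4η).
On η ∈ ℝ each mode satisfies (sin(nη))″ = -n² sin(nη), so exp(-2n²σ) sin(nη) solves the heat equation; by superposition u(η,σ) = Σ c_n exp(-2n²σ) sin(nη).
Reading off the coefficients: c_1=2, c_3=1, c_4=-1, so u(η,σ) = 2exp(-2σ)sin(η) + exp(-18σ)sin(3η) - exp(-32σ)sin(4η).
Substituting back η = x - τ, σ = τ: θ(x,τ) = u(x - τ, τ).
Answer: θ(x, τ) = 2exp(-2τ)sin(x - τ) + exp(-18τ)sin(3x - 3τ) - exp(-32τ)sin(4x - 4τ)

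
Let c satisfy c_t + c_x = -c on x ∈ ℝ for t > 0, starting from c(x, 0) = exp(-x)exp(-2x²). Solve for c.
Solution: Substitute c = exp(-x)u.
Then c_x = exp(-x)(u_x - u), c_t = exp(-x)u_t; substituting and dividing by exp(-x), the lower-order terms cancel: u_t + u_x = 0 (standard advection equation).
Data for u: u(x,0) = exp(x)c(x,0) = exp(-2x²).
By characteristics (dx/dt = 1), u(x,t) = f(x - t) with f = u(·, 0).
So u(x,t) = exp(-2(-t + x)²), and c(x,t) = exp(-x)u(x,t).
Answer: c(x, t) = exp(-x)exp(-2(-t + x)²)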